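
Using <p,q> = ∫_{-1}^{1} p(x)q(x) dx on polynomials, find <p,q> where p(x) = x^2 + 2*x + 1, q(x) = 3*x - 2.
<p,q> = -4/3

Expand the product: p(x)·q(x) = 3*x^3 + 4*x^2 - x - 2.
∫_{-1}^{1} of each monomial x^k gives [2/(k+1) if k even, 0 if k odd]. Integrating term-by-term (or equivalently evaluating the antiderivative F(x) = 3*x^4/4 + 4*x^3/3 - x^2/2 - 2*x at the endpoints):
  F(1) − F(−1) = -5/12 − (11/12) = -4/3.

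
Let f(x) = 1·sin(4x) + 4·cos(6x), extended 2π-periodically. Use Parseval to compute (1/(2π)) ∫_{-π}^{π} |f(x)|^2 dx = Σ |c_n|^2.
Σ |c_n|^2 = 17/2

Expand |f|^2 and use orthogonality of {sin(nx), cos(mx)} on [-π, π]:
  ∫_{-π}^{π} sin(nx)^2 dx = π, ∫ cos(mx)^2 dx = π, and cross terms integrate to 0.
So ∫_{-π}^{π} f(x)^2 dx = 1^2 · π + 4^2 · π = (1 + 16)π.
Divide by 2π: (1 + 16)/2 = 17/2.
By Parseval, this equals Σ |c_n|^2.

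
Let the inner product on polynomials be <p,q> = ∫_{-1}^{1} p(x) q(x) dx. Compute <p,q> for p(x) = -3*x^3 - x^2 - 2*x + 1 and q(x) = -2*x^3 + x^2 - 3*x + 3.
<p,q> = 1594/105

Expand the product: p(x)·q(x) = 6*x^6 - x^5 + 12*x^4 - 10*x^3 + 4*x^2 - 9*x + 3.
∫_{-1}^{1} of each monomial x^k gives [2/(k+1) if k even, 0 if k odd]. Integrating term-by-term (or equivalently evaluating the antiderivative F(x) = 6*x^7/7 - x^6/6 + 12*x^5/5 - 5*x^4/2 + 4*x^3/3 - 9*x^2/2 + 3*x at the endpoints):
  F(1) − F(−1) = 89/210 − (-1033/70) = 1594/105.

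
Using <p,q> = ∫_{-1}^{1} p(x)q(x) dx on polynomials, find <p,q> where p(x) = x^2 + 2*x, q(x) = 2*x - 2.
<p,q> = 4/3

Expand the product: p(x)·q(x) = 2*x^3 + 2*x^2 - 4*x.
∫_{-1}^{1} of each monomial x^k gives [2/(k+1) if k even, 0 if k odd]. Integrating term-by-term (or equivalently evaluating the antiderivative F(x) = x^4/2 + 2*x^3/3 - 2*x^2 at the endpoints):
  F(1) − F(−1) = -5/6 − (-13/6) = 4/3.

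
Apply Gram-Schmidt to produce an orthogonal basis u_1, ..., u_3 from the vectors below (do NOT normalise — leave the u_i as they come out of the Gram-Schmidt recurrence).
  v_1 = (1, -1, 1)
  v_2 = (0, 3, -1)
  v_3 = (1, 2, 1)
Orthogonal basis:
  u_1 = (1, -1, 1)
  u_2 = (4/3, 5/3, 1/3)
  u_3 = (-3/7, 3/14, 9/14)

Apply the Gram-Schmidt recurrence
  u_1 = v_1
  u_i = v_i − Σ_{j<i} ((v_i · u_j) / (u_j · u_j)) · u_j.

Step by step this gives:
  u_1 = (1, -1, 1)
  u_2 = (4/3, 5/3, 1/3)
  u_3 = (-3/7, 3/14, 9/14)

Orthogonality check:
  u_2 · u_1 = 0 (should be 0)
  u_3 · u_1 = 0 (should be 0)
  u_3 · u_2 = 0 (should be 0)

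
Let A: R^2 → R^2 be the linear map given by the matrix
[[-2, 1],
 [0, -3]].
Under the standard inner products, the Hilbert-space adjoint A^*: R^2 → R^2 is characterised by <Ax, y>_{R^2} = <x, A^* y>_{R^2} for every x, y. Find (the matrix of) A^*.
A^* = A^T =
[[-2, 0],
 [1, -3]]

For real matrices with standard dot products, the defining identity <Ax, y> = <x, A^* y> gives (Ax)^T y = x^T (A^*) y, i.e. x^T A^T y = x^T (A^*) y. Since this holds for all x, y, we must have A^* = A^T. Therefore
A^* =
[[-2, 0],
 [1, -3]].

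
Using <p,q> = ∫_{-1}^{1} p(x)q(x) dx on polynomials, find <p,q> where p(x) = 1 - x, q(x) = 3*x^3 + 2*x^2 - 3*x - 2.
<p,q> = -28/15

Expand the product: p(x)·q(x) = -3*x^4 + x^3 + 5*x^2 - x - 2.
∫_{-1}^{1} of each monomial x^k gives [2/(k+1) if k even, 0 if k odd]. Integrating term-by-term (or equivalently evaluating the antiderivative F(x) = -3*x^5/5 + x^4/4 + 5*x^3/3 - x^2/2 - 2*x at the endpoints):
  F(1) − F(−1) = -71/60 − (41/60) = -28/15.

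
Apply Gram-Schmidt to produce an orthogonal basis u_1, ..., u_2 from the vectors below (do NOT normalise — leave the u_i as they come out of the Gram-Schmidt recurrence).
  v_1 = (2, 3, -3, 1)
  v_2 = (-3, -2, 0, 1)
Orthogonal basis:
  u_1 = (2, 3, -3, 1)
  u_2 = (-47/23, -13/23, -33/23, 34/23)

Apply the Gram-Schmidt recurrence
  u_1 = v_1
  u_i = v_i − Σ_{j<i} ((v_i · u_j) / (u_j · u_j)) · u_j.

Step by step this gives:
  u_1 = (2, 3, -3, 1)
  u_2 = (-47/23, -13/23, -33/23, 34/23)

Orthogonality check:
  u_2 · u_1 = 0 (should be 0)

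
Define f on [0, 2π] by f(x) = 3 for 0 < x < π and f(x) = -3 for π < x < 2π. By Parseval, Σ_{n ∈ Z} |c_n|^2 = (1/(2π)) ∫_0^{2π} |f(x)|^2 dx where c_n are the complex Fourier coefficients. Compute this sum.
Σ |c_n|^2 = 9

Parseval equates the L^2 energy of f (normalised by 1/(2π)) with the ℓ^2 sum of its Fourier coefficients: (1/(2π)) ∫_0^{2π} |f|^2 = Σ |c_n|^2.
Compute the left side: (1/(2π)) [∫_0^π 3^2 dx + ∫_π^{2π} (-3)^2 dx] = (1/(2π)) · (9π + 9π) = (9 + 9)/2 = 9.
So Σ_{n ∈ Z} |c_n|^2 = 9.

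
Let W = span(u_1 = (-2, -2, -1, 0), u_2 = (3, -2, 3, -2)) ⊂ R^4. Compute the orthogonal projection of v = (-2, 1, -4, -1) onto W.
proj_W(v) = (-48/19, 12/19, -42/19, 24/19)

Set up U = [u_1 | ... | u_2] ∈ R^(4×2). The projector onto W = col(U) is P = U (U^T U)^(-1) U^T.
Compute U^T U =
  [9, -5]
  [-5, 26],
and U^T v = (6, -18).
Solve U^T U · c = U^T v for the coefficients: c = (6/19, -12/19). The projection is proj_W(v) = U c.
Check: (v - proj_W(v)) · u_1 = 0  (should be 0).
Check: (v - proj_W(v)) · u_2 = 0  (should be 0).
Result: proj_W(v) = (-48/19, 12/19, -42/19, 24/19).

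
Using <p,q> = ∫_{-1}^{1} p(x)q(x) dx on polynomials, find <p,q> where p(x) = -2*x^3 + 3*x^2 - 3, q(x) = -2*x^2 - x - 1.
<p,q> = 32/5

Expand the product: p(x)·q(x) = 4*x^5 - 4*x^4 - x^3 + 3*x^2 + 3*x + 3.
∫_{-1}^{1} of each monomial x^k gives [2/(k+1) if k even, 0 if k odd]. Integrating term-by-term (or equivalently evaluating the antiderivative F(x) = 2*x^6/3 - 4*x^5/5 - x^4/4 + x^3 + 3*x^2/2 + 3*x at the endpoints):
  F(1) − F(−1) = 307/60 − (-77/60) = 32/5.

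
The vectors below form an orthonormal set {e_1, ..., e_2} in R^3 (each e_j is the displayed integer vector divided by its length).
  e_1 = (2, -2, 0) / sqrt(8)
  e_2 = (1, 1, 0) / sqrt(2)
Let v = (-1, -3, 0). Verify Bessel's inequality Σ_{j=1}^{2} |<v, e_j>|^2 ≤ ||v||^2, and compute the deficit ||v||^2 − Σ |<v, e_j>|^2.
Σ |<v, e_j>|^2 = 10; ||v||^2 = 10; deficit = 0

Write each e_j = u_j / sqrt(<u_j, u_j>) where u_j is the displayed integer vector. Then <v, e_j> = <v, u_j> / sqrt(<u_j, u_j>), so |<v, e_j>|^2 = <v, u_j>^2 / <u_j, u_j>.
Coefficients: <v, e_1> = 4/sqrt(8), <v, e_2> = -4/sqrt(2).
Square and sum: Σ |<v, e_j>|^2 = 10.
Compute ||v||^2 = v·v = 10.
Deficit = 10 − 10 = 0 ≥ 0, confirming Bessel's inequality. (The deficit equals ||v − Σ <v,e_j> e_j||^2, the squared distance from v to span{e_j}.)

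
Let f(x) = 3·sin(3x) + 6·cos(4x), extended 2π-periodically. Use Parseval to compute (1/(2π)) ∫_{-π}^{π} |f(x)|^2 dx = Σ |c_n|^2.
Σ |c_n|^2 = 45/2

Expand |f|^2 and use orthogonality of {sin(nx), cos(mx)} on [-π, π]:
  ∫_{-π}^{π} sin(nx)^2 dx = π, ∫ cos(mx)^2 dx = π, and cross terms integrate to 0.
So ∫_{-π}^{π} f(x)^2 dx = 3^2 · π + 6^2 · π = (9 + 36)π.
Divide by 2π: (9 + 36)/2 = 45/2.
By Parseval, this equals Σ |c_n|^2.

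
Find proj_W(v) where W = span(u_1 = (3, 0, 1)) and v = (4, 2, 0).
proj_W(v) = (18/5, 0, 6/5)

Set up U = [u_1 | ... | u_1] ∈ R^(3×1). The projector onto W = col(U) is P = U (U^T U)^(-1) U^T.
Compute U^T U =
  [10],
and U^T v = (12).
Solve U^T U · c = U^T v for the coefficients: c = (6/5). The projection is proj_W(v) = U c.
Check: (v - proj_W(v)) · u_1 = 0  (should be 0).
Result: proj_W(v) = (18/5, 0, 6/5).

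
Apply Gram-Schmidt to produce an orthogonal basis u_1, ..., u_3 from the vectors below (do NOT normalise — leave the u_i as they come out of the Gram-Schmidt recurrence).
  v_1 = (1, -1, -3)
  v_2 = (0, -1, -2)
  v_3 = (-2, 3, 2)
Orthogonal basis:
  u_1 = (1, -1, -3)
  u_2 = (-7/11, -4/11, -1/11)
  u_3 = (-1, 2, -1)

Apply the Gram-Schmidt recurrence
  u_1 = v_1
  u_i = v_i − Σ_{j<i} ((v_i · u_j) / (u_j · u_j)) · u_j.

Step by step this gives:
  u_1 = (1, -1, -3)
  u_2 = (-7/11, -4/11, -1/11)
  u_3 = (-1, 2, -1)

Orthogonality check:
  u_2 · u_1 = 0 (should be 0)
  u_3 · u_1 = 0 (should be 0)
  u_3 · u_2 = 0 (should be 0)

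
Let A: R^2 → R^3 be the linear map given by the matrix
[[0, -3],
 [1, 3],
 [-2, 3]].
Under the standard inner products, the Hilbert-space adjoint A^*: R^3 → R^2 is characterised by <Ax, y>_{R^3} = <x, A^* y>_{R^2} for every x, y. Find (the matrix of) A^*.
A^* = A^T =
[[0, 1, -2],
 [-3, 3, 3]]

For real matrices with standard dot products, the defining identity <Ax, y> = <x, A^* y> gives (Ax)^T y = x^T (A^*) y, i.e. x^T A^T y = x^T (A^*) y. Since this holds for all x, y, we must have A^* = A^T. Therefore
A^* =
[[0, 1, -2],
 [-3, 3, 3]].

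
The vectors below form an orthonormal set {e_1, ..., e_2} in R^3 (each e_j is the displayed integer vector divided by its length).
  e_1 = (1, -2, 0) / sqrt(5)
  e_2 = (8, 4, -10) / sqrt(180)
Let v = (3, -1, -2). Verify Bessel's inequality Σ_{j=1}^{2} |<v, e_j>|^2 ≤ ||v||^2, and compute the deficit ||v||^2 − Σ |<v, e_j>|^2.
Σ |<v, e_j>|^2 = 125/9; ||v||^2 = 14; deficit = 1/9

Write each e_j = u_j / sqrt(<u_j, u_j>) where u_j is the displayed integer vector. Then <v, e_j> = <v, u_j> / sqrt(<u_j, u_j>), so |<v, e_j>|^2 = <v, u_j>^2 / <u_j, u_j>.
Coefficients: <v, e_1> = 5/sqrt(5), <v, e_2> = 40/sqrt(180).
Square and sum: Σ |<v, e_j>|^2 = 125/9.
Compute ||v||^2 = v·v = 14.
Deficit = 14 − 125/9 = 1/9 ≥ 0, confirming Bessel's inequality. (The deficit equals ||v − Σ <v,e_j> e_j||^2, the squared distance from v to span{e_j}.)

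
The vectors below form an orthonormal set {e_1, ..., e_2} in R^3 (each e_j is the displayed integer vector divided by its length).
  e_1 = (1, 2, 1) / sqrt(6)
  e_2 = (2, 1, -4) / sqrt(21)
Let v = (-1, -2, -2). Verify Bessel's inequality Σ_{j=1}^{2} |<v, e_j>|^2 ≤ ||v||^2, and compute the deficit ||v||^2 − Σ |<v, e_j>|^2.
Σ |<v, e_j>|^2 = 125/14; ||v||^2 = 9; deficit = 1/14

Write each e_j = u_j / sqrt(<u_j, u_j>) where u_j is the displayed integer vector. Then <v, e_j> = <v, u_j> / sqrt(<u_j, u_j>), so |<v, e_j>|^2 = <v, u_j>^2 / <u_j, u_j>.
Coefficients: <v, e_1> = -7/sqrt(6), <v, e_2> = 4/sqrt(21).
Square and sum: Σ |<v, e_j>|^2 = 125/14.
Compute ||v||^2 = v·v = 9.
Deficit = 9 − 125/14 = 1/14 ≥ 0, confirming Bessel's inequality. (The deficit equals ||v − Σ <v,e_j> e_j||^2, the squared distance from v to span{e_j}.)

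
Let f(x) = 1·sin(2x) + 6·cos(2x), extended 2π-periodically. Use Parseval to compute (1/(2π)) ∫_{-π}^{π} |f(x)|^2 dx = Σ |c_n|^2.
Σ |c_n|^2 = 37/2

Expand |f|^2 and use orthogonality of {sin(nx), cos(mx)} on [-π, π]:
  ∫_{-π}^{π} sin(nx)^2 dx = π, ∫ cos(mx)^2 dx = π, and cross terms integrate to 0.
So ∫_{-π}^{π} f(x)^2 dx = 1^2 · π + 6^2 · π = (1 + 36)π.
Divide by 2π: (1 + 36)/2 = 37/2.
By Parseval, this equals Σ |c_n|^2.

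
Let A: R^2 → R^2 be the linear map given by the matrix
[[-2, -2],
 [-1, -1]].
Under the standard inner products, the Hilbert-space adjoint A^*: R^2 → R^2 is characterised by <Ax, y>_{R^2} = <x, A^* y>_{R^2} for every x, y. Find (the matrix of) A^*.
A^* = A^T =
[[-2, -1],
 [-2, -1]]

For real matrices with standard dot products, the defining identity <Ax, y> = <x, A^* y> gives (Ax)^T y = x^T (A^*) y, i.e. x^T A^T y = x^T (A^*) y. Since this holds for all x, y, we must have A^* = A^T. Therefore
A^* =
[[-2, -1],
 [-2, -1]].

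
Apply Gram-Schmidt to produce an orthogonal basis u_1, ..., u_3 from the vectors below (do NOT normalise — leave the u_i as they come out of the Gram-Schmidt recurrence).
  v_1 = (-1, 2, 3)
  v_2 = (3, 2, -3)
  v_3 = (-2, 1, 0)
Orthogonal basis:
  u_1 = (-1, 2, 3)
  u_2 = (17/7, 22/7, -9/7)
  u_3 = (-90/61, 45/61, -60/61)

Apply the Gram-Schmidt recurrence
  u_1 = v_1
  u_i = v_i − Σ_{j<i} ((v_i · u_j) / (u_j · u_j)) · u_j.

Step by step this gives:
  u_1 = (-1, 2, 3)
  u_2 = (17/7, 22/7, -9/7)
  u_3 = (-90/61, 45/61, -60/61)

Orthogonality check:
  u_2 · u_1 = 0 (should be 0)
  u_3 · u_1 = 0 (should be 0)
  u_3 · u_2 = 0 (should be 0)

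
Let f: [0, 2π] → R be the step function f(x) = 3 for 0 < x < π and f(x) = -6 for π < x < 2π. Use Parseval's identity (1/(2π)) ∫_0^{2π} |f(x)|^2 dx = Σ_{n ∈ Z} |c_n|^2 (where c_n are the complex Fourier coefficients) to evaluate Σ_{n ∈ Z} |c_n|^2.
Σ |c_n|^2 = 45/2

Parseval equates the L^2 energy of f (normalised by 1/(2π)) with the ℓ^2 sum of its Fourier coefficients: (1/(2π)) ∫_0^{2π} |f|^2 = Σ |c_n|^2.
Compute the left side: (1/(2π)) [∫_0^π 3^2 dx + ∫_π^{2π} (-6)^2 dx] = (1/(2π)) · (9π + 36π) = (9 + 36)/2 = 45/2.
So Σ_{n ∈ Z} |c_n|^2 = 45/2.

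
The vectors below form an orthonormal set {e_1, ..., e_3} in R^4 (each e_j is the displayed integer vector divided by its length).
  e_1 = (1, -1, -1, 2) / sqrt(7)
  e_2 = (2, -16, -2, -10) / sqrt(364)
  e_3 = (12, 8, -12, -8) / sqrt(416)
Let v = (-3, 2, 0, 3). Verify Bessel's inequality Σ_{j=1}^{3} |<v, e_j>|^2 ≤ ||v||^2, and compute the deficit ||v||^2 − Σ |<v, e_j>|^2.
Σ |<v, e_j>|^2 = 35/2; ||v||^2 = 22; deficit = 9/2

Write each e_j = u_j / sqrt(<u_j, u_j>) where u_j is the displayed integer vector. Then <v, e_j> = <v, u_j> / sqrt(<u_j, u_j>), so |<v, e_j>|^2 = <v, u_j>^2 / <u_j, u_j>.
Coefficients: <v, e_1> = 1/sqrt(7), <v, e_2> = -68/sqrt(364), <v, e_3> = -44/sqrt(416).
Square and sum: Σ |<v, e_j>|^2 = 35/2.
Compute ||v||^2 = v·v = 22.
Deficit = 22 − 35/2 = 9/2 ≥ 0, confirming Bessel's inequality. (The deficit equals ||v − Σ <v,e_j> e_j||^2, the squared distance from v to span{e_j}.)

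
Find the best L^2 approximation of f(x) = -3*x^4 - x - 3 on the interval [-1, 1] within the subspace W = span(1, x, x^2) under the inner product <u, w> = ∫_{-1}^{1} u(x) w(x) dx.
g(x) = -18*x^2/7 - x - 96/35

The best approximation g ∈ W is the orthogonal projection of f onto W. Writing g = a_0 + a_1 x + a_2 x^2, the coefficients solve the normal equations G · a = b where
  G_{ij} = <φ_i, φ_j> and b_i = <f, φ_i>, with φ_0 = 1, φ_1 = x, φ_2 = x^2.
G =
  [2, 0, 2/3]
  [0, 2/3, 0]
  [2/3, 0, 2/5],
b = (-36/5, -2/3, -20/7).
Solving gives a_0 = -96/35, a_1 = -1, a_2 = -18/7, so
  g(x) = -18*x^2/7 - x - 96/35.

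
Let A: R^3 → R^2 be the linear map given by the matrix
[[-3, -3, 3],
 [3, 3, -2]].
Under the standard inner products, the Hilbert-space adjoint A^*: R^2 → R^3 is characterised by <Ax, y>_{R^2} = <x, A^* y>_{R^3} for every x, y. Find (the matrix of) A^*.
A^* = A^T =
[[-3, 3],
 [-3, 3],
 [3, -2]]

For real matrices with standard dot products, the defining identity <Ax, y> = <x, A^* y> gives (Ax)^T y = x^T (A^*) y, i.e. x^T A^T y = x^T (A^*) y. Since this holds for all x, y, we must have A^* = A^T. Therefore
A^* =
[[-3, 3],
 [-3, 3],
 [3, -2]].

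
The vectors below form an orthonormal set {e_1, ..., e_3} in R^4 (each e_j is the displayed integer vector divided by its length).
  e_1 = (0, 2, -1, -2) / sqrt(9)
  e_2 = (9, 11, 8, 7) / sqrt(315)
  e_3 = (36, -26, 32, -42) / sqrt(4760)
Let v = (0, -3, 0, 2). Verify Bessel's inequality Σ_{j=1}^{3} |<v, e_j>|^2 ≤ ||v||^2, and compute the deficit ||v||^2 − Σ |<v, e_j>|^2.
Σ |<v, e_j>|^2 = 417/34; ||v||^2 = 13; deficit = 25/34

Write each e_j = u_j / sqrt(<u_j, u_j>) where u_j is the displayed integer vector. Then <v, e_j> = <v, u_j> / sqrt(<u_j, u_j>), so |<v, e_j>|^2 = <v, u_j>^2 / <u_j, u_j>.
Coefficients: <v, e_1> = -10/sqrt(9), <v, e_2> = -19/sqrt(315), <v, e_3> = -6/sqrt(4760).
Square and sum: Σ |<v, e_j>|^2 = 417/34.
Compute ||v||^2 = v·v = 13.
Deficit = 13 − 417/34 = 25/34 ≥ 0, confirming Bessel's inequality. (The deficit equals ||v − Σ <v,e_j> e_j||^2, the squared distance from v to span{e_j}.)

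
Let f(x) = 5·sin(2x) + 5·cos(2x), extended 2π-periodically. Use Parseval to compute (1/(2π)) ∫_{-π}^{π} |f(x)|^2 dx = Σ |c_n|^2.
Σ |c_n|^2 = 25

Expand |f|^2 and use orthogonality of {sin(nx), cos(mx)} on [-π, π]:
  ∫_{-π}^{π} sin(nx)^2 dx = π, ∫ cos(mx)^2 dx = π, and cross terms integrate to 0.
So ∫_{-π}^{π} f(x)^2 dx = 5^2 · π + 5^2 · π = (25 + 25)π.
Divide by 2π: (25 + 25)/2 = 25.
By Parseval, this equals Σ |c_n|^2.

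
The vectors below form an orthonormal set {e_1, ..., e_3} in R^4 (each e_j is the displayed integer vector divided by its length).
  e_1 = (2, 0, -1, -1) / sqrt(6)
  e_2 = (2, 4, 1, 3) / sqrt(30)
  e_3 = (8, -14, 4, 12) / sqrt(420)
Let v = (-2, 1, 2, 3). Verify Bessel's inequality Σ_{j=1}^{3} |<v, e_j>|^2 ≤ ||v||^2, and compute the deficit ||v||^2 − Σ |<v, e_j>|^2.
Σ |<v, e_j>|^2 = 18; ||v||^2 = 18; deficit = 0

Write each e_j = u_j / sqrt(<u_j, u_j>) where u_j is the displayed integer vector. Then <v, e_j> = <v, u_j> / sqrt(<u_j, u_j>), so |<v, e_j>|^2 = <v, u_j>^2 / <u_j, u_j>.
Coefficients: <v, e_1> = -9/sqrt(6), <v, e_2> = 11/sqrt(30), <v, e_3> = 14/sqrt(420).
Square and sum: Σ |<v, e_j>|^2 = 18.
Compute ||v||^2 = v·v = 18.
Deficit = 18 − 18 = 0 ≥ 0, confirming Bessel's inequality. (The deficit equals ||v − Σ <v,e_j> e_j||^2, the squared distance from v to span{e_j}.)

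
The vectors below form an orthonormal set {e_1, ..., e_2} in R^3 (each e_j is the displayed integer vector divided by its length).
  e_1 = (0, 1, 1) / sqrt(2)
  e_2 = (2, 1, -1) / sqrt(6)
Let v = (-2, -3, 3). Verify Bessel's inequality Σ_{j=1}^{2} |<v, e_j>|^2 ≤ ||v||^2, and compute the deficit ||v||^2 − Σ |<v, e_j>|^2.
Σ |<v, e_j>|^2 = 50/3; ||v||^2 = 22; deficit = 16/3

Write each e_j = u_j / sqrt(<u_j, u_j>) where u_j is the displayed integer vector. Then <v, e_j> = <v, u_j> / sqrt(<u_j, u_j>), so |<v, e_j>|^2 = <v, u_j>^2 / <u_j, u_j>.
Coefficients: <v, e_1> = 0/sqrt(2), <v, e_2> = -10/sqrt(6).
Square and sum: Σ |<v, e_j>|^2 = 50/3.
Compute ||v||^2 = v·v = 22.
Deficit = 22 − 50/3 = 16/3 ≥ 0, confirming Bessel's inequality. (The deficit equals ||v − Σ <v,e_j> e_j||^2, the squared distance from v to span{e_j}.)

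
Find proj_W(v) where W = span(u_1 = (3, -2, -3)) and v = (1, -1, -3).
proj_W(v) = (21/11, -14/11, -21/11)

Set up U = [u_1 | ... | u_1] ∈ R^(3×1). The projector onto W = col(U) is P = U (U^T U)^(-1) U^T.
Compute U^T U =
  [22],
and U^T v = (14).
Solve U^T U · c = U^T v for the coefficients: c = (7/11). The projection is proj_W(v) = U c.
Check: (v - proj_W(v)) · u_1 = 0  (should be 0).
Result: proj_W(v) = (21/11, -14/11, -21/11).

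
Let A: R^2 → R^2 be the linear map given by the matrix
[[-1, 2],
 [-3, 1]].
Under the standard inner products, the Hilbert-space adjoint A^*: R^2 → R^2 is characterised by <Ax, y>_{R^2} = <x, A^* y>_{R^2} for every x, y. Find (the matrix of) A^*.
A^* = A^T =
[[-1, -3],
 [2, 1]]

For real matrices with standard dot products, the defining identity <Ax, y> = <x, A^* y> gives (Ax)^T y = x^T (A^*) y, i.e. x^T A^T y = x^T (A^*) y. Since this holds for all x, y, we must have A^* = A^T. Therefore
A^* =
[[-1, -3],
 [2, 1]].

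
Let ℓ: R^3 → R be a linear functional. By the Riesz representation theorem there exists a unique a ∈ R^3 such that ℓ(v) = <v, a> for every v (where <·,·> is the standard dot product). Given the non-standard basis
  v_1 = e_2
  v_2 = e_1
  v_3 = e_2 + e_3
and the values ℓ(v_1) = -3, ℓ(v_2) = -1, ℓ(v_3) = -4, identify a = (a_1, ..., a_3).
a = (-1, -3, -1)

Write a = (a_1, ..., a_3) in the standard basis. For each basis vector v_i, ℓ(v_i) = <v_i, a> is a linear equation in the a_j's. Collect the n equations into a matrix system V a = ℓ, where row i of V is v_i (expressed in the standard basis). Since V is invertible (lower-triangular with 1s on the diagonal, up to permutation), solve by back-substitution:
  V =
[[0, 1, 0],
 [1, 0, 0],
 [0, 1, 1]]
  V a = (-3, -1, -4)
Solving gives a = (-1, -3, -1).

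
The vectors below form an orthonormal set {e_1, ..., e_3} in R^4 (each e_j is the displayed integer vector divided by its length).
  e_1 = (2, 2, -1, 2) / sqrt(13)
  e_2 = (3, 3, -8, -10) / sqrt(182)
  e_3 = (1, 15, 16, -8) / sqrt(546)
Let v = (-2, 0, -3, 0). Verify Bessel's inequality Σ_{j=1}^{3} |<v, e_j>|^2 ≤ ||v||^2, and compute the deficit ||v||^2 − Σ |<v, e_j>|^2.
Σ |<v, e_j>|^2 = 251/39; ||v||^2 = 13; deficit = 256/39

Write each e_j = u_j / sqrt(<u_j, u_j>) where u_j is the displayed integer vector. Then <v, e_j> = <v, u_j> / sqrt(<u_j, u_j>), so |<v, e_j>|^2 = <v, u_j>^2 / <u_j, u_j>.
Coefficients: <v, e_1> = -1/sqrt(13), <v, e_2> = 18/sqrt(182), <v, e_3> = -50/sqrt(546).
Square and sum: Σ |<v, e_j>|^2 = 251/39.
Compute ||v||^2 = v·v = 13.
Deficit = 13 − 251/39 = 256/39 ≥ 0, confirming Bessel's inequality. (The deficit equals ||v − Σ <v,e_j> e_j||^2, the squared distance from v to span{e_j}.)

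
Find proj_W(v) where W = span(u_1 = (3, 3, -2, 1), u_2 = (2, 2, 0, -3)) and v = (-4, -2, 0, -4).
proj_W(v) = (-363/155, -363/155, 374/155, -484/155)

Set up U = [u_1 | ... | u_2] ∈ R^(4×2). The projector onto W = col(U) is P = U (U^T U)^(-1) U^T.
Compute U^T U =
  [23, 9]
  [9, 17],
and U^T v = (-22, 0).
Solve U^T U · c = U^T v for the coefficients: c = (-187/155, 99/155). The projection is proj_W(v) = U c.
Check: (v - proj_W(v)) · u_1 = 0  (should be 0).
Check: (v - proj_W(v)) · u_2 = 0  (should be 0).
Result: proj_W(v) = (-363/155, -363/155, 374/155, -484/155).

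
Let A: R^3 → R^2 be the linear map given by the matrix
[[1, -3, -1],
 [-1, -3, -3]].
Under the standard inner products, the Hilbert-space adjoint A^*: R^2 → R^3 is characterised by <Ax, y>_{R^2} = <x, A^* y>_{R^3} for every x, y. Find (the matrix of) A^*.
A^* = A^T =
[[1, -1],
 [-3, -3],
 [-1, -3]]

For real matrices with standard dot products, the defining identity <Ax, y> = <x, A^* y> gives (Ax)^T y = x^T (A^*) y, i.e. x^T A^T y = x^T (A^*) y. Since this holds for all x, y, we must have A^* = A^T. Therefore
A^* =
[[1, -1],
 [-3, -3],
 [-1, -3]].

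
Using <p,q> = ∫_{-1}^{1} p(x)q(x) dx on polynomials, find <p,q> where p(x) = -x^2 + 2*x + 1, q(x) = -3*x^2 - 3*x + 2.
<p,q> = -32/15

Expand the product: p(x)·q(x) = 3*x^4 - 3*x^3 - 11*x^2 + x + 2.
∫_{-1}^{1} of each monomial x^k gives [2/(k+1) if k even, 0 if k odd]. Integrating term-by-term (or equivalently evaluating the antiderivative F(x) = 3*x^5/5 - 3*x^4/4 - 11*x^3/3 + x^2/2 + 2*x at the endpoints):
  F(1) − F(−1) = -79/60 − (49/60) = -32/15.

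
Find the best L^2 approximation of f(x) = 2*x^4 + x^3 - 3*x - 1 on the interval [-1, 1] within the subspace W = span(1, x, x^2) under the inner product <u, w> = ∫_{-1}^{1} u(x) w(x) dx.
g(x) = 12*x^2/7 - 12*x/5 - 41/35

The best approximation g ∈ W is the orthogonal projection of f onto W. Writing g = a_0 + a_1 x + a_2 x^2, the coefficients solve the normal equations G · a = b where
  G_{ij} = <φ_i, φ_j> and b_i = <f, φ_i>, with φ_0 = 1, φ_1 = x, φ_2 = x^2.
G =
  [2, 0, 2/3]
  [0, 2/3, 0]
  [2/3, 0, 2/5],
b = (-6/5, -8/5, -2/21).
Solving gives a_0 = -41/35, a_1 = -12/5, a_2 = 12/7, so
  g(x) = 12*x^2/7 - 12*x/5 - 41/35.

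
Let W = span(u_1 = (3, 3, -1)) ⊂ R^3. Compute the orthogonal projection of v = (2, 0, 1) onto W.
proj_W(v) = (15/19, 15/19, -5/19)

Set up U = [u_1 | ... | u_1] ∈ R^(3×1). The projector onto W = col(U) is P = U (U^T U)^(-1) U^T.
Compute U^T U =
  [19],
and U^T v = (5).
Solve U^T U · c = U^T v for the coefficients: c = (5/19). The projection is proj_W(v) = U c.
Check: (v - proj_W(v)) · u_1 = 0  (should be 0).
Result: proj_W(v) = (15/19, 15/19, -5/19).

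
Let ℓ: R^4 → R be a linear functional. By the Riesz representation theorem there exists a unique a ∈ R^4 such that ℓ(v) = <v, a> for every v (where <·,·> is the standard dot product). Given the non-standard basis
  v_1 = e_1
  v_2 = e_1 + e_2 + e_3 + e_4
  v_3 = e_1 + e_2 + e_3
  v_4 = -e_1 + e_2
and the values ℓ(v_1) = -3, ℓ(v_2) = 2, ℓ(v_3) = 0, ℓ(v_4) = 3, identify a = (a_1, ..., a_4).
a = (-3, 0, 3, 2)

Write a = (a_1, ..., a_4) in the standard basis. For each basis vector v_i, ℓ(v_i) = <v_i, a> is a linear equation in the a_j's. Collect the n equations into a matrix system V a = ℓ, where row i of V is v_i (expressed in the standard basis). Since V is invertible (lower-triangular with 1s on the diagonal, up to permutation), solve by back-substitution:
  V =
[[1, 0, 0, 0],
 [1, 1, 1, 1],
 [1, 1, 1, 0],
 [-1, 1, 0, 0]]
  V a = (-3, 2, 0, 3)
Solving gives a = (-3, 0, 3, 2).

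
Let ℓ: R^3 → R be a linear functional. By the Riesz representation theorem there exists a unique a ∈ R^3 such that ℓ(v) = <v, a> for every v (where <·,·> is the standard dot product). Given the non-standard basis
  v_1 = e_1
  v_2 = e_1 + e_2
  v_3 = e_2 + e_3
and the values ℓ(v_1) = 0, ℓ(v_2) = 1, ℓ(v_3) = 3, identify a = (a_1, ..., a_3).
a = (0, 1, 2)

Write a = (a_1, ..., a_3) in the standard basis. For each basis vector v_i, ℓ(v_i) = <v_i, a> is a linear equation in the a_j's. Collect the n equations into a matrix system V a = ℓ, where row i of V is v_i (expressed in the standard basis). Since V is invertible (lower-triangular with 1s on the diagonal, up to permutation), solve by back-substitution:
  V =
[[1, 0, 0],
 [1, 1, 0],
 [0, 1, 1]]
  V a = (0, 1, 3)
Solving gives a = (0, 1, 2).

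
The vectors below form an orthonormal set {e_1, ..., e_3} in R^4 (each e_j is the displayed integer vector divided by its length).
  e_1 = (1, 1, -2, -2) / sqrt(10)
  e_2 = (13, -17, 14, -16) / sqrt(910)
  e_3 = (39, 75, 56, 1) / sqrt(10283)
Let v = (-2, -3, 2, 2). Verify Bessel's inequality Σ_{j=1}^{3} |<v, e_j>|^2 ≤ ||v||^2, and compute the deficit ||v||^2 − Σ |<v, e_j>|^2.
Σ |<v, e_j>|^2 = 2357/113; ||v||^2 = 21; deficit = 16/113

Write each e_j = u_j / sqrt(<u_j, u_j>) where u_j is the displayed integer vector. Then <v, e_j> = <v, u_j> / sqrt(<u_j, u_j>), so |<v, e_j>|^2 = <v, u_j>^2 / <u_j, u_j>.
Coefficients: <v, e_1> = -13/sqrt(10), <v, e_2> = 21/sqrt(910), <v, e_3> = -189/sqrt(10283).
Square and sum: Σ |<v, e_j>|^2 = 2357/113.
Compute ||v||^2 = v·v = 21.
Deficit = 21 − 2357/113 = 16/113 ≥ 0, confirming Bessel's inequality. (The deficit equals ||v − Σ <v,e_j> e_j||^2, the squared distance from v to span{e_j}.)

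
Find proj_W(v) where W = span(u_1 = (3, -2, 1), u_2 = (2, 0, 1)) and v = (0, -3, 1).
proj_W(v) = (2/3, -8/3, -1/3)

Set up U = [u_1 | ... | u_2] ∈ R^(3×2). The projector onto W = col(U) is P = U (U^T U)^(-1) U^T.
Compute U^T U =
  [14, 7]
  [7, 5],
and U^T v = (7, 1).
Solve U^T U · c = U^T v for the coefficients: c = (4/3, -5/3). The projection is proj_W(v) = U c.
Check: (v - proj_W(v)) · u_1 = 0  (should be 0).
Check: (v - proj_W(v)) · u_2 = 0  (should be 0).
Result: proj_W(v) = (2/3, -8/3, -1/3).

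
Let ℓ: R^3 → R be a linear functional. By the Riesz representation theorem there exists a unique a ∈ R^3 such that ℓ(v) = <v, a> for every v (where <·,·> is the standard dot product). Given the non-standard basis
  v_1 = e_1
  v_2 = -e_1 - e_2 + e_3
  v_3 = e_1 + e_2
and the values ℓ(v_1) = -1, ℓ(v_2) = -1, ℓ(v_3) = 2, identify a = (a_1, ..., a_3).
a = (-1, 3, 1)

Write a = (a_1, ..., a_3) in the standard basis. For each basis vector v_i, ℓ(v_i) = <v_i, a> is a linear equation in the a_j's. Collect the n equations into a matrix system V a = ℓ, where row i of V is v_i (expressed in the standard basis). Since V is invertible (lower-triangular with 1s on the diagonal, up to permutation), solve by back-substitution:
  V =
[[1, 0, 0],
 [-1, -1, 1],
 [1, 1, 0]]
  V a = (-1, -1, 2)
Solving gives a = (-1, 3, 1).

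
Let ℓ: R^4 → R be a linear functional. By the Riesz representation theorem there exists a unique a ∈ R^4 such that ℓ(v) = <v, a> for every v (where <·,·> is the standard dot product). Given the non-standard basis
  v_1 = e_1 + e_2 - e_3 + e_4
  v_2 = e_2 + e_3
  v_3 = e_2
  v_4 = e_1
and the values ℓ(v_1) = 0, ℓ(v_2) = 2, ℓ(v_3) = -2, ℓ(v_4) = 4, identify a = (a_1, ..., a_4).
a = (4, -2, 4, 2)

Write a = (a_1, ..., a_4) in the standard basis. For each basis vector v_i, ℓ(v_i) = <v_i, a> is a linear equation in the a_j's. Collect the n equations into a matrix system V a = ℓ, where row i of V is v_i (expressed in the standard basis). Since V is invertible (lower-triangular with 1s on the diagonal, up to permutation), solve by back-substitution:
  V =
[[1, 1, -1, 1],
 [0, 1, 1, 0],
 [0, 1, 0, 0],
 [1, 0, 0, 0]]
  V a = (0, 2, -2, 4)
Solving gives a = (4, -2, 4, 2).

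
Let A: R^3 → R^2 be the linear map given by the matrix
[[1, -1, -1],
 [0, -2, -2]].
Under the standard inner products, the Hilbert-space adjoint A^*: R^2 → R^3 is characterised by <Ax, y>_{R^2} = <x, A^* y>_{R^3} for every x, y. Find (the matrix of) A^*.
A^* = A^T =
[[1, 0],
 [-1, -2],
 [-1, -2]]

For real matrices with standard dot products, the defining identity <Ax, y> = <x, A^* y> gives (Ax)^T y = x^T (A^*) y, i.e. x^T A^T y = x^T (A^*) y. Since this holds for all x, y, we must have A^* = A^T. Therefore
A^* =
[[1, 0],
 [-1, -2],
 [-1, -2]].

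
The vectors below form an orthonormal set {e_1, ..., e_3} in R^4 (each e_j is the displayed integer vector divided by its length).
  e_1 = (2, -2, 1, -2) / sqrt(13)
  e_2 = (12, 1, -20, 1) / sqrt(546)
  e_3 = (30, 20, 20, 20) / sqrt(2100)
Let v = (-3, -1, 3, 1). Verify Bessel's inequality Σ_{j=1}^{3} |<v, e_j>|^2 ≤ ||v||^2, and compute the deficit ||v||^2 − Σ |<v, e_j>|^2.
Σ |<v, e_j>|^2 = 18; ||v||^2 = 20; deficit = 2

Write each e_j = u_j / sqrt(<u_j, u_j>) where u_j is the displayed integer vector. Then <v, e_j> = <v, u_j> / sqrt(<u_j, u_j>), so |<v, e_j>|^2 = <v, u_j>^2 / <u_j, u_j>.
Coefficients: <v, e_1> = -3/sqrt(13), <v, e_2> = -96/sqrt(546), <v, e_3> = -30/sqrt(2100).
Square and sum: Σ |<v, e_j>|^2 = 18.
Compute ||v||^2 = v·v = 20.
Deficit = 20 − 18 = 2 ≥ 0, confirming Bessel's inequality. (The deficit equals ||v − Σ <v,e_j> e_j||^2, the squared distance from v to span{e_j}.)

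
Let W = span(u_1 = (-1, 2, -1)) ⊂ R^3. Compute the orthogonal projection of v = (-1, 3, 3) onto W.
proj_W(v) = (-2/3, 4/3, -2/3)

Set up U = [u_1 | ... | u_1] ∈ R^(3×1). The projector onto W = col(U) is P = U (U^T U)^(-1) U^T.
Compute U^T U =
  [6],
and U^T v = (4).
Solve U^T U · c = U^T v for the coefficients: c = (2/3). The projection is proj_W(v) = U c.
Check: (v - proj_W(v)) · u_1 = 0  (should be 0).
Result: proj_W(v) = (-2/3, 4/3, -2/3).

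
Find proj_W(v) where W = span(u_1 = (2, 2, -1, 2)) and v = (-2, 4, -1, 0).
proj_W(v) = (10/13, 10/13, -5/13, 10/13)

Set up U = [u_1 | ... | u_1] ∈ R^(4×1). The projector onto W = col(U) is P = U (U^T U)^(-1) U^T.
Compute U^T U =
  [13],
and U^T v = (5).
Solve U^T U · c = U^T v for the coefficients: c = (5/13). The projection is proj_W(v) = U c.
Check: (v - proj_W(v)) · u_1 = 0  (should be 0).
Result: proj_W(v) = (10/13, 10/13, -5/13, 10/13).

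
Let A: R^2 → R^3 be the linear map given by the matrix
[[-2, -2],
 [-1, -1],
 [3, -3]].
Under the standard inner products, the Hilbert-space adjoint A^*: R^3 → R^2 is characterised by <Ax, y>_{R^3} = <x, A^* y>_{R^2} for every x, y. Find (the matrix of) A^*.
A^* = A^T =
[[-2, -1, 3],
 [-2, -1, -3]]

For real matrices with standard dot products, the defining identity <Ax, y> = <x, A^* y> gives (Ax)^T y = x^T (A^*) y, i.e. x^T A^T y = x^T (A^*) y. Since this holds for all x, y, we must have A^* = A^T. Therefore
A^* =
[[-2, -1, 3],
 [-2, -1, -3]].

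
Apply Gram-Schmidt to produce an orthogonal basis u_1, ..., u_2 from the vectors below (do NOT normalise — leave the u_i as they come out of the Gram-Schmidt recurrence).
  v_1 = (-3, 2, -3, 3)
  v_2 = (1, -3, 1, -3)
Orthogonal basis:
  u_1 = (-3, 2, -3, 3)
  u_2 = (-32/31, -51/31, -32/31, -30/31)

Apply the Gram-Schmidt recurrence
  u_1 = v_1
  u_i = v_i − Σ_{j<i} ((v_i · u_j) / (u_j · u_j)) · u_j.

Step by step this gives:
  u_1 = (-3, 2, -3, 3)
  u_2 = (-32/31, -51/31, -32/31, -30/31)

Orthogonality check:
  u_2 · u_1 = 0 (should be 0)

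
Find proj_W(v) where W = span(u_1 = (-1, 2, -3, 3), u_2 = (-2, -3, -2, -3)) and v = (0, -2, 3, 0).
proj_W(v) = (520/549, -403/549, 1196/549, -247/183)

Set up U = [u_1 | ... | u_2] ∈ R^(4×2). The projector onto W = col(U) is P = U (U^T U)^(-1) U^T.
Compute U^T U =
  [23, -7]
  [-7, 26],
and U^T v = (-13, 0).
Solve U^T U · c = U^T v for the coefficients: c = (-338/549, -91/549). The projection is proj_W(v) = U c.
Check: (v - proj_W(v)) · u_1 = 0  (should be 0).
Check: (v - proj_W(v)) · u_2 = 0  (should be 0).
Result: proj_W(v) = (520/549, -403/549, 1196/549, -247/183).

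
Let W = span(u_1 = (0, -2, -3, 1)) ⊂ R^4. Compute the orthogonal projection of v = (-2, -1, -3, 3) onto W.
proj_W(v) = (0, -2, -3, 1)

Set up U = [u_1 | ... | u_1] ∈ R^(4×1). The projector onto W = col(U) is P = U (U^T U)^(-1) U^T.
Compute U^T U =
  [14],
and U^T v = (14).
Solve U^T U · c = U^T v for the coefficients: c = (1). The projection is proj_W(v) = U c.
Check: (v - proj_W(v)) · u_1 = 0  (should be 0).
Result: proj_W(v) = (0, -2, -3, 1).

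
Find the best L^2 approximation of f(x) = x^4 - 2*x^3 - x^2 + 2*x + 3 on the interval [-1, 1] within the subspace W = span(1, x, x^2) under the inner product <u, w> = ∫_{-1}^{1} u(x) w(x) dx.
g(x) = -x^2/7 + 4*x/5 + 102/35

The best approximation g ∈ W is the orthogonal projection of f onto W. Writing g = a_0 + a_1 x + a_2 x^2, the coefficients solve the normal equations G · a = b where
  G_{ij} = <φ_i, φ_j> and b_i = <f, φ_i>, with φ_0 = 1, φ_1 = x, φ_2 = x^2.
G =
  [2, 0, 2/3]
  [0, 2/3, 0]
  [2/3, 0, 2/5],
b = (86/15, 8/15, 66/35).
Solving gives a_0 = 102/35, a_1 = 4/5, a_2 = -1/7, so
  g(x) = -x^2/7 + 4*x/5 + 102/35.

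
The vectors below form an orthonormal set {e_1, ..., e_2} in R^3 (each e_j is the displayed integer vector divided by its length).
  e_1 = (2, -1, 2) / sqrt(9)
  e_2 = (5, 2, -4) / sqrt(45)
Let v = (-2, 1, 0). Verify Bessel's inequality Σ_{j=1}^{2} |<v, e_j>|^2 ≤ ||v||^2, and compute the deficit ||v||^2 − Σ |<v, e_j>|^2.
Σ |<v, e_j>|^2 = 21/5; ||v||^2 = 5; deficit = 4/5

Write each e_j = u_j / sqrt(<u_j, u_j>) where u_j is the displayed integer vector. Then <v, e_j> = <v, u_j> / sqrt(<u_j, u_j>), so |<v, e_j>|^2 = <v, u_j>^2 / <u_j, u_j>.
Coefficients: <v, e_1> = -5/sqrt(9), <v, e_2> = -8/sqrt(45).
Square and sum: Σ |<v, e_j>|^2 = 21/5.
Compute ||v||^2 = v·v = 5.
Deficit = 5 − 21/5 = 4/5 ≥ 0, confirming Bessel's inequality. (The deficit equals ||v − Σ <v,e_j> e_j||^2, the squared distance from v to span{e_j}.)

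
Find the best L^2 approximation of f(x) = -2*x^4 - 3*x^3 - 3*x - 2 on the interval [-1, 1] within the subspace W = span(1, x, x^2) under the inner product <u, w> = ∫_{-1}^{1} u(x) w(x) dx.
g(x) = -12*x^2/7 - 24*x/5 - 64/35

The best approximation g ∈ W is the orthogonal projection of f onto W. Writing g = a_0 + a_1 x + a_2 x^2, the coefficients solve the normal equations G · a = b where
  G_{ij} = <φ_i, φ_j> and b_i = <f, φ_i>, with φ_0 = 1, φ_1 = x, φ_2 = x^2.
G =
  [2, 0, 2/3]
  [0, 2/3, 0]
  [2/3, 0, 2/5],
b = (-24/5, -16/5, -40/21).
Solving gives a_0 = -64/35, a_1 = -24/5, a_2 = -12/7, so
  g(x) = -12*x^2/7 - 24*x/5 - 64/35.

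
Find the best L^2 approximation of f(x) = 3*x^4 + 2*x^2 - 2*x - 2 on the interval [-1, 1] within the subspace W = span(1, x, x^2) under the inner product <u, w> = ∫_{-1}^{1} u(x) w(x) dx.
g(x) = 32*x^2/7 - 2*x - 79/35

The best approximation g ∈ W is the orthogonal projection of f onto W. Writing g = a_0 + a_1 x + a_2 x^2, the coefficients solve the normal equations G · a = b where
  G_{ij} = <φ_i, φ_j> and b_i = <f, φ_i>, with φ_0 = 1, φ_1 = x, φ_2 = x^2.
G =
  [2, 0, 2/3]
  [0, 2/3, 0]
  [2/3, 0, 2/5],
b = (-22/15, -4/3, 34/105).
Solving gives a_0 = -79/35, a_1 = -2, a_2 = 32/7, so
  g(x) = 32*x^2/7 - 2*x - 79/35.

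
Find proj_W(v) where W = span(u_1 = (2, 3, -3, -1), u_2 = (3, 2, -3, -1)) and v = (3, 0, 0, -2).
proj_W(v) = (23/9, -4/9, -19/15, -19/45)

Set up U = [u_1 | ... | u_2] ∈ R^(4×2). The projector onto W = col(U) is P = U (U^T U)^(-1) U^T.
Compute U^T U =
  [23, 22]
  [22, 23],
and U^T v = (8, 11).
Solve U^T U · c = U^T v for the coefficients: c = (-58/45, 77/45). The projection is proj_W(v) = U c.
Check: (v - proj_W(v)) · u_1 = 0  (should be 0).
Check: (v - proj_W(v)) · u_2 = 0  (should be 0).
Result: proj_W(v) = (23/9, -4/9, -19/15, -19/45).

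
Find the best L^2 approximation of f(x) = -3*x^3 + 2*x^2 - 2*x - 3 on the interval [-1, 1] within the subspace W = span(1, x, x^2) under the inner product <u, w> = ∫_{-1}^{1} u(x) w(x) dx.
g(x) = 2*x^2 - 19*x/5 - 3

The best approximation g ∈ W is the orthogonal projection of f onto W. Writing g = a_0 + a_1 x + a_2 x^2, the coefficients solve the normal equations G · a = b where
  G_{ij} = <φ_i, φ_j> and b_i = <f, φ_i>, with φ_0 = 1, φ_1 = x, φ_2 = x^2.
G =
  [2, 0, 2/3]
  [0, 2/3, 0]
  [2/3, 0, 2/5],
b = (-14/3, -38/15, -6/5).
Solving gives a_0 = -3, a_1 = -19/5, a_2 = 2, so
  g(x) = 2*x^2 - 19*x/5 - 3.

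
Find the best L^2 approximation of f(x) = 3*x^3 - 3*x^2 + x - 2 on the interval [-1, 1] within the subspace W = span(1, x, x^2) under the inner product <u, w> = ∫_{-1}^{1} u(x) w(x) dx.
g(x) = -3*x^2 + 14*x/5 - 2

The best approximation g ∈ W is the orthogonal projection of f onto W. Writing g = a_0 + a_1 x + a_2 x^2, the coefficients solve the normal equations G · a = b where
  G_{ij} = <φ_i, φ_j> and b_i = <f, φ_i>, with φ_0 = 1, φ_1 = x, φ_2 = x^2.
G =
  [2, 0, 2/3]
  [0, 2/3, 0]
  [2/3, 0, 2/5],
b = (-6, 28/15, -38/15).
Solving gives a_0 = -2, a_1 = 14/5, a_2 = -3, so
  g(x) = -3*x^2 + 14*x/5 - 2.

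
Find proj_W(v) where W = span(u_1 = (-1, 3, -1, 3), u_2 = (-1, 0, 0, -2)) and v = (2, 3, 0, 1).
proj_W(v) = (0, 6/5, -2/5, 2)

Set up U = [u_1 | ... | u_2] ∈ R^(4×2). The projector onto W = col(U) is P = U (U^T U)^(-1) U^T.
Compute U^T U =
  [20, -5]
  [-5, 5],
and U^T v = (10, -4).
Solve U^T U · c = U^T v for the coefficients: c = (2/5, -2/5). The projection is proj_W(v) = U c.
Check: (v - proj_W(v)) · u_1 = 0  (should be 0).
Check: (v - proj_W(v)) · u_2 = 0  (should be 0).
Result: proj_W(v) = (0, 6/5, -2/5, 2).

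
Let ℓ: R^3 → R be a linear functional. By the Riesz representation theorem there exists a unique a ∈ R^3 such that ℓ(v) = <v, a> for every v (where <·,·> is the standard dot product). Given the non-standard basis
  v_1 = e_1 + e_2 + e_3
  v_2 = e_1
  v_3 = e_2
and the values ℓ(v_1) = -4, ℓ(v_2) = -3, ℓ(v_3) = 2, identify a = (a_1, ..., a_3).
a = (-3, 2, -3)

Write a = (a_1, ..., a_3) in the standard basis. For each basis vector v_i, ℓ(v_i) = <v_i, a> is a linear equation in the a_j's. Collect the n equations into a matrix system V a = ℓ, where row i of V is v_i (expressed in the standard basis). Since V is invertible (lower-triangular with 1s on the diagonal, up to permutation), solve by back-substitution:
  V =
[[1, 1, 1],
 [1, 0, 0],
 [0, 1, 0]]
  V a = (-4, -3, 2)
Solving gives a = (-3, 2, -3).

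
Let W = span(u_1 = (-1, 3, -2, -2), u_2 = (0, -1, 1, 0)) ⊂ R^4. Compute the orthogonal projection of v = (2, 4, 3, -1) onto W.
proj_W(v) = (-7/11, 9/11, -2/11, -14/11)

Set up U = [u_1 | ... | u_2] ∈ R^(4×2). The projector onto W = col(U) is P = U (U^T U)^(-1) U^T.
Compute U^T U =
  [18, -5]
  [-5, 2],
and U^T v = (6, -1).
Solve U^T U · c = U^T v for the coefficients: c = (7/11, 12/11). The projection is proj_W(v) = U c.
Check: (v - proj_W(v)) · u_1 = 0  (should be 0).
Check: (v - proj_W(v)) · u_2 = 0  (should be 0).
Result: proj_W(v) = (-7/11, 9/11, -2/11, -14/11).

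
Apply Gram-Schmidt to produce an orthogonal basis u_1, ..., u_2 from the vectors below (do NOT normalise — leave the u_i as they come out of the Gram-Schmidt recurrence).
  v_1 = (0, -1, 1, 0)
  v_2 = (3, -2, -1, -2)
Orthogonal basis:
  u_1 = (0, -1, 1, 0)
  u_2 = (3, -3/2, -3/2, -2)

Apply the Gram-Schmidt recurrence
  u_1 = v_1
  u_i = v_i − Σ_{j<i} ((v_i · u_j) / (u_j · u_j)) · u_j.

Step by step this gives:
  u_1 = (0, -1, 1, 0)
  u_2 = (3, -3/2, -3/2, -2)

Orthogonality check:
  u_2 · u_1 = 0 (should be 0)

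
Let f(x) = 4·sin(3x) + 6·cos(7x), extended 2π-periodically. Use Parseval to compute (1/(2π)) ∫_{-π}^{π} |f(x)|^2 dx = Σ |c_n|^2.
Σ |c_n|^2 = 26

Expand |f|^2 and use orthogonality of {sin(nx), cos(mx)} on [-π, π]:
  ∫_{-π}^{π} sin(nx)^2 dx = π, ∫ cos(mx)^2 dx = π, and cross terms integrate to 0.
So ∫_{-π}^{π} f(x)^2 dx = 4^2 · π + 6^2 · π = (16 + 36)π.
Divide by 2π: (16 + 36)/2 = 26.
By Parseval, this equals Σ |c_n|^2.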